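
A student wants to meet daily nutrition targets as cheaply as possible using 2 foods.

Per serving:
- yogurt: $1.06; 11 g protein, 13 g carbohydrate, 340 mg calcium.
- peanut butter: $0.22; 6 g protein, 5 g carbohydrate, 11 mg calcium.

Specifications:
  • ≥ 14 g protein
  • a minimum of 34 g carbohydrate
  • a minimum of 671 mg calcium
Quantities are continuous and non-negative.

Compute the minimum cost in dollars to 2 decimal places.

This is a linear program. Let x1 = servings of yogurt, x2 = servings of peanut butter.
min 1.06x1 + 0.22x2 with:
  11x1 + 6x2 ≥ 14   (protein)
  13x1 + 5x2 ≥ 34   (carbohydrate)
  340x1 + 11x2 ≥ 671   (calcium)
  x1, x2 ≥ 0.
Both inputs are positive at the optimum. There the carbohydrate and calcium constraints are tight.
Solving gives x1 = 1.915, x2 = 1.822.
Cost = 1.06·1.915 + 0.22·1.822 = 2.4307.

$2.43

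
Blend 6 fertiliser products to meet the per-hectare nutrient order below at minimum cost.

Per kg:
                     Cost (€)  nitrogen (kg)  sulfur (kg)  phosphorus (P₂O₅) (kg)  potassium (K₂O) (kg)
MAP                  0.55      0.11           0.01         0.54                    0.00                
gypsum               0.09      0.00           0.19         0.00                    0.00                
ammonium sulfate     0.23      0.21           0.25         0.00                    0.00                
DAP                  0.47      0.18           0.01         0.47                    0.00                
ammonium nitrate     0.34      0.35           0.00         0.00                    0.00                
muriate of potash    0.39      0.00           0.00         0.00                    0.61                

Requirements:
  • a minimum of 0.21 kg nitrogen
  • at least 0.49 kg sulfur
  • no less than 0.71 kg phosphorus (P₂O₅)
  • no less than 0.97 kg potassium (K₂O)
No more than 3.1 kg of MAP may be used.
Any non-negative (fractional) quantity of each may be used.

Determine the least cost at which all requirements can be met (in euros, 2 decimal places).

Let x1 = kg of MAP, x2 = kg of gypsum, x3 = kg of ammonium sulfate, x4 = kg of DAP, x5 = kg of ammonium nitrate, x6 = kg of muriate of potash.
Minimize 0.55x1 + 0.09x2 + 0.23x3 + 0.47x4 + 0.34x5 + 0.39x6 s.t.:
  0.11x1 + 0.21x3 + 0.18x4 + 0.35x5 ≥ 0.21   (nitrogen)
  0.01x1 + 0.19x2 + 0.25x3 + 0.01x4 ≥ 0.49   (sulfur)
  0.54x1 + 0.47x4 ≥ 0.71   (phosphorus (P₂O₅))
  0.61x6 ≥ 0.97   (potassium (K₂O))
  x1 ≤ 3.1
  x1, x2, x3, x4, x5, x6 ≥ 0.
The optimal basis is {gypsum, DAP, muriate of potash}; MAP, ammonium sulfate, ammonium nitrate drop out. There the sulfur, phosphorus (P₂O₅), potassium (K₂O) constraints are tight.
So gypsum = 2.499 kg, DAP = 1.511 kg, muriate of potash = 1.59 kg.
Objective = 0.09·2.499 + 0.47·1.511 + 0.39·1.59 = 1.5552.

€1.56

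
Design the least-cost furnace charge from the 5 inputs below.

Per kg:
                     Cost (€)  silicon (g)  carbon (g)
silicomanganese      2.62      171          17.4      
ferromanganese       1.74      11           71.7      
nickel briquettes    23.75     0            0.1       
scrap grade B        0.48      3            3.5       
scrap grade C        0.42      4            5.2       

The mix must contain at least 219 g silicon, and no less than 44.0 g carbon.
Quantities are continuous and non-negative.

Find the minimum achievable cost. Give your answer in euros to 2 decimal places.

€3.84

Let x1 = kg of silicomanganese, x2 = kg of ferromanganese, x3 = kg of nickel briquettes, x4 = kg of scrap grade B, x5 = kg of scrap grade C.
min 2.62x1 + 1.74x2 + 23.75x3 + 0.48x4 + 0.42x5 subject to:
  171x1 + 11x2 + 3x4 + 4x5 ≥ 219   (silicon)
  17.4x1 + 71.7x2 + 0.1x3 + 3.5x4 + 5.2x5 ≥ 44   (carbon)
  x1, x2, x3, x4, x5 ≥ 0.
The optimal basis is {silicomanganese, ferromanganese}; nickel briquettes, scrap grade B, scrap grade C drop out. The silicon and carbon requirements are met with equality.
Optimal quantities: silicomanganese = 1.261 kg, ferromanganese = 0.3077 kg.
Total cost: 2.62·1.261 + 1.74·0.3077 = 3.8392.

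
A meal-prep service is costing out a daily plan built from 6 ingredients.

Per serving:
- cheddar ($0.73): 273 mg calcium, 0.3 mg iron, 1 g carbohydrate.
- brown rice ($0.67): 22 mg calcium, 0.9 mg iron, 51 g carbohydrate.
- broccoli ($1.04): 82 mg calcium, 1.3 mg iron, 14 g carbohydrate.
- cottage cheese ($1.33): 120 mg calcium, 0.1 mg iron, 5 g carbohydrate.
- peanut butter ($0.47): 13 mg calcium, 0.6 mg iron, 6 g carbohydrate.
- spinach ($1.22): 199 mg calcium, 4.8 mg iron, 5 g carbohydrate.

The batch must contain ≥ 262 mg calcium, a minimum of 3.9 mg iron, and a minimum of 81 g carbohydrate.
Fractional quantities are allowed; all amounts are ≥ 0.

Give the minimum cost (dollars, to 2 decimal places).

Set it up as a linear program. Let x1 = servings of cheddar, x2 = servings of brown rice, x3 = servings of broccoli, x4 = servings of cottage cheese, x5 = servings of peanut butter, x6 = servings of spinach.
Minimise 0.73x1 + 0.67x2 + 1.04x3 + 1.33x4 + 0.47x5 + 1.22x6 subject to:
  273x1 + 22x2 + 82x3 + 120x4 + 13x5 + 199x6 ≥ 262   (calcium)
  0.3x1 + 0.9x2 + 1.3x3 + 0.1x4 + 0.6x5 + 4.8x6 ≥ 3.9   (iron)
  1x1 + 51x2 + 14x3 + 5x4 + 6x5 + 5x6 ≥ 81   (carbohydrate)
  x1, x2, x3, x4, x5, x6 ≥ 0.
The cheapest feasible vertex uses only cheddar, brown rice, spinach; broccoli, cottage cheese, peanut butter are not used. There the calcium, iron, carbohydrate constraints are tight.
Optimal quantities: cheddar = 0.4749 servings, brown rice = 1.53 servings, spinach = 0.4959 servings.
Objective = 0.73·0.4749 + 0.67·1.53 + 1.22·0.4959 = 1.9768.

$1.98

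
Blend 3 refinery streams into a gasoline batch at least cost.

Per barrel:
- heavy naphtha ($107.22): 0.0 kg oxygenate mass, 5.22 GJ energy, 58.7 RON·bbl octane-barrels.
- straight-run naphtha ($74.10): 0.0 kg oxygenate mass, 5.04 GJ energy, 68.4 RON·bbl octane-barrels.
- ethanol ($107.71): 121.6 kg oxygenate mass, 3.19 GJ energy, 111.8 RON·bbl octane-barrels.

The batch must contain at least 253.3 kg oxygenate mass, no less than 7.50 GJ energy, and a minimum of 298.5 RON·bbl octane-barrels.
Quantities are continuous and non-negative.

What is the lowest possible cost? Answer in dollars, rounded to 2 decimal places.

$287.58

Treat it as an LP. Let x1 = barrels of heavy naphtha, x2 = barrels of straight-run naphtha, x3 = barrels of ethanol.
Minimise 107.22x1 + 74.1x2 + 107.71x3 subject to:
  121.6x3 ≥ 253.3   (oxygenate mass)
  5.22x1 + 5.04x2 + 3.19x3 ≥ 7.5   (energy)
  58.7x1 + 68.4x2 + 111.8x3 ≥ 298.5   (octane-barrels)
  x1, x2, x3 ≥ 0.
The optimal basis is {ethanol}; heavy naphtha, straight-run naphtha drop out. The octane-barrels requirement is met with equality.
That vertex is x3 = 2.66995.
Cost = 107.71·2.66995 = 287.5803.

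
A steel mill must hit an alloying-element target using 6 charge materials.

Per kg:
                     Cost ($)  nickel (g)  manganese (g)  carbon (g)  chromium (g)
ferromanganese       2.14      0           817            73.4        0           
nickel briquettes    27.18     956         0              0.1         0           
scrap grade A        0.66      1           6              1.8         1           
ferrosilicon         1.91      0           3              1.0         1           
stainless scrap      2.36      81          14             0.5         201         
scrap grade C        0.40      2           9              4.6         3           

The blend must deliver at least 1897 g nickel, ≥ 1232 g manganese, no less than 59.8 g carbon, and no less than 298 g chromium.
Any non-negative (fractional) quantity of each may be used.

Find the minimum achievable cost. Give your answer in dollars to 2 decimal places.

This is a linear program. Let x1 = kg of ferromanganese, x2 = kg of nickel briquettes, x3 = kg of scrap grade A, x4 = kg of ferrosilicon, x5 = kg of stainless scrap, x6 = kg of scrap grade C.
Minimize 2.14x1 + 27.18x2 + 0.66x3 + 1.91x4 + 2.36x5 + 0.4x6 s.t.:
  956x2 + 1x3 + 81x5 + 2x6 ≥ 1897   (nickel)
  817x1 + 6x3 + 3x4 + 14x5 + 9x6 ≥ 1232   (manganese)
  73.4x1 + 0.1x2 + 1.8x3 + 1x4 + 0.5x5 + 4.6x6 ≥ 59.8   (carbon)
  1x3 + 1x4 + 201x5 + 3x6 ≥ 298   (chromium)
  x1, x2, x3, x4, x5, x6 ≥ 0.
The minimum-cost mix takes nothing from scrap grade A, ferrosilicon, scrap grade C — only ferromanganese, nickel briquettes, stainless scrap. Binding constraints: nickel, manganese, chromium.
So ferromanganese = 1.4826 kg, nickel briquettes = 1.8587 kg, stainless scrap = 1.4826 kg.
Hence cost = 2.14·1.4826 + 27.18·1.8587 + 2.36·1.4826 = $57.1912.

$57.19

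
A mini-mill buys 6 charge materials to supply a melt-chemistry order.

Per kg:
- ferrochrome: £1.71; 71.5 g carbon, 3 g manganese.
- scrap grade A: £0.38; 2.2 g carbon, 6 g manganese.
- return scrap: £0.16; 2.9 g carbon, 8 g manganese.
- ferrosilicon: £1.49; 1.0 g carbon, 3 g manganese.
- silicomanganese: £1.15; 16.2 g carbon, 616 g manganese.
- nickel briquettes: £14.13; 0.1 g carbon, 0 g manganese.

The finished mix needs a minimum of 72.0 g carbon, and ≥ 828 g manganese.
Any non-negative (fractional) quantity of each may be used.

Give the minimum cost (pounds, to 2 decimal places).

Treat it as an LP. Let x1 = kg of ferrochrome, x2 = kg of scrap grade A, x3 = kg of return scrap, x4 = kg of ferrosilicon, x5 = kg of silicomanganese, x6 = kg of nickel briquettes.
Minimize 1.71x1 + 0.38x2 + 0.16x3 + 1.49x4 + 1.15x5 + 14.13x6 subject to:
  71.5x1 + 2.2x2 + 2.9x3 + 1x4 + 16.2x5 + 0.1x6 ≥ 72   (carbon)
  3x1 + 6x2 + 8x3 + 3x4 + 616x5 ≥ 828   (manganese)
  x1, x2, x3, x4, x5, x6 ≥ 0.
The minimum-cost mix takes nothing from scrap grade A, return scrap, ferrosilicon, nickel briquettes — only ferrochrome, silicomanganese. Binding constraints: carbon and manganese.
So ferrochrome = 0.7032 kg, silicomanganese = 1.341 kg.
Cost = 1.71·0.7032 + 1.15·1.341 = 2.7446.

£2.74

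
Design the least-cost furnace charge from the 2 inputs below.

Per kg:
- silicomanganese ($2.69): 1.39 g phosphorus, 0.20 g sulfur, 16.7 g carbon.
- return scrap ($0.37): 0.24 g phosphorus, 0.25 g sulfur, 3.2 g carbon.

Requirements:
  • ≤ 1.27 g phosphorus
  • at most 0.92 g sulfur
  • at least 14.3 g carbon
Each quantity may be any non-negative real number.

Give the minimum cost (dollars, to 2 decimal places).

Treat it as an LP. Let x1 = kg of silicomanganese, x2 = kg of return scrap.
Minimise 2.69x1 + 0.37x2 subject to:
  1.39x1 + 0.24x2 ≤ 1.27   (phosphorus)
  0.2x1 + 0.25x2 ≤ 0.92   (sulfur)
  16.7x1 + 3.2x2 ≥ 14.3   (carbon)
  x1, x2 ≥ 0.
Both inputs are positive at the optimum. The sulfur and carbon requirements are met with equality.
Solving gives x1 = 0.1785, x2 = 3.537.
Hence cost = 2.69·0.1785 + 0.37·3.537 = $1.7889.

$1.79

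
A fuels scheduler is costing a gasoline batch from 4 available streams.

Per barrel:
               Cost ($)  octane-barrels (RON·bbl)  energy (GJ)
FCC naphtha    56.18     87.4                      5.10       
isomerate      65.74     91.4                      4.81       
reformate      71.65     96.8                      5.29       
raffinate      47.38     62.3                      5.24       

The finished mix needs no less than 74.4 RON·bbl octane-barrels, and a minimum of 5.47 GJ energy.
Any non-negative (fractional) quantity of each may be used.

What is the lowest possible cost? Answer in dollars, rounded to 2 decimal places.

Let x1 = barrels of FCC naphtha, x2 = barrels of isomerate, x3 = barrels of reformate, x4 = barrels of raffinate.
Minimize 56.18x1 + 65.74x2 + 71.65x3 + 47.38x4 s.t.:
  87.4x1 + 91.4x2 + 96.8x3 + 62.3x4 ≥ 74.4   (octane-barrels)
  5.1x1 + 4.81x2 + 5.29x3 + 5.24x4 ≥ 5.47   (energy)
  x1, x2, x3, x4 ≥ 0.
The minimum-cost mix takes nothing from isomerate, reformate — only FCC naphtha, raffinate. Binding constraints: octane-barrels and energy.
So FCC naphtha = 0.3499 barrels, raffinate = 0.7033 barrels.
Hence cost = 56.18·0.3499 + 47.38·0.7033 = $52.9797.

$52.98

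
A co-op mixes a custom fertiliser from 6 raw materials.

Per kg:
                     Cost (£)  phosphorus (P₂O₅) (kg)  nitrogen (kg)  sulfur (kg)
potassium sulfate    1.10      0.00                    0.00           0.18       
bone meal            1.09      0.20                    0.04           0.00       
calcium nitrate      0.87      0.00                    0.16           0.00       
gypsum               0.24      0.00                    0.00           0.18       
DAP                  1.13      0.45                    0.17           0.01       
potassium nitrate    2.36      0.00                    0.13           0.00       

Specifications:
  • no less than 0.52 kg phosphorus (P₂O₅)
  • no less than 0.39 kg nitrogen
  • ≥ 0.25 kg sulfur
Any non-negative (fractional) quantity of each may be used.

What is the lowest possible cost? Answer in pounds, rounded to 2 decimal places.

This is a linear program. Let x1 = kg of potassium sulfate, x2 = kg of bone meal, x3 = kg of calcium nitrate, x4 = kg of gypsum, x5 = kg of DAP, x6 = kg of potassium nitrate.
min 1.1x1 + 1.09x2 + 0.87x3 + 0.24x4 + 1.13x5 + 2.36x6 s.t.:
  0.2x2 + 0.45x5 ≥ 0.52   (phosphorus (P₂O₅))
  0.04x2 + 0.16x3 + 0.17x5 + 0.13x6 ≥ 0.39   (nitrogen)
  0.18x1 + 0.18x4 + 0.01x5 ≥ 0.25   (sulfur)
  x1, x2, x3, x4, x5, x6 ≥ 0.
The optimal basis is {calcium nitrate, gypsum, DAP}; potassium sulfate, bone meal, potassium nitrate drop out. There the phosphorus (P₂O₅), nitrogen, sulfur constraints are tight.
Solving gives x3 = 1.21, x4 = 1.325, x5 = 1.156.
Hence cost = 0.87·1.21 + 0.24·1.325 + 1.13·1.156 = £2.6770.

£2.68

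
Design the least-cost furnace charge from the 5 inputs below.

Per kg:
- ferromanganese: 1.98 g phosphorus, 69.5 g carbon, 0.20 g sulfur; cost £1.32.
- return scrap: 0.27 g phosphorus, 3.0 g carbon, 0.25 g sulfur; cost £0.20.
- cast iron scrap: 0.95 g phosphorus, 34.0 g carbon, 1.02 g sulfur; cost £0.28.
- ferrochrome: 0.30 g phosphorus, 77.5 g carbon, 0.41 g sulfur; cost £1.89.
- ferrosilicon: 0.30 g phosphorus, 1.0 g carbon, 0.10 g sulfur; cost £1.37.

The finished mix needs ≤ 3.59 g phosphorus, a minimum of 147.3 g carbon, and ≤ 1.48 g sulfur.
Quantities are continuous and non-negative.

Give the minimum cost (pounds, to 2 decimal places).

£2.53

Treat it as an LP. Let x1 = kg of ferromanganese, x2 = kg of return scrap, x3 = kg of cast iron scrap, x4 = kg of ferrochrome, x5 = kg of ferrosilicon.
Minimize 1.32x1 + 0.2x2 + 0.28x3 + 1.89x4 + 1.37x5 subject to:
  1.98x1 + 0.27x2 + 0.95x3 + 0.3x4 + 0.3x5 ≤ 3.59   (phosphorus)
  69.5x1 + 3x2 + 34x3 + 77.5x4 + 1x5 ≥ 147.3   (carbon)
  0.2x1 + 0.25x2 + 1.02x3 + 0.41x4 + 0.1x5 ≤ 1.48   (sulfur)
  x1, x2, x3, x4, x5 ≥ 0.
The cheapest feasible vertex uses only ferromanganese, cast iron scrap, ferrochrome; return scrap, ferrosilicon are not used. Binding constraints: phosphorus, carbon, sulfur.
Optimal quantities: ferromanganese = 1.247 kg, cast iron scrap = 1.083 kg, ferrochrome = 0.3073 kg.
Hence cost = 1.32·1.247 + 0.28·1.083 + 1.89·0.3073 = £2.5301.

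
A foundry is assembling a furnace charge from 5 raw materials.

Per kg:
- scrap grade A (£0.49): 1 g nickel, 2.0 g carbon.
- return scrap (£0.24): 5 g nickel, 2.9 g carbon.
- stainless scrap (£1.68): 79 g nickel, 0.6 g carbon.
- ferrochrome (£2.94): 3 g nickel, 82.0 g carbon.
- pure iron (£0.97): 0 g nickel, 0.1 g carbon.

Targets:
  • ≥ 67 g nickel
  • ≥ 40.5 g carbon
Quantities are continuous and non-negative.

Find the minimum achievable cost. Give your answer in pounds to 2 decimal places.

Treat it as an LP. Let x1 = kg of scrap grade A, x2 = kg of return scrap, x3 = kg of stainless scrap, x4 = kg of ferrochrome, x5 = kg of pure iron.
min 0.49x1 + 0.24x2 + 1.68x3 + 2.94x4 + 0.97x5 subject to:
  1x1 + 5x2 + 79x3 + 3x4 ≥ 67   (nickel)
  2x1 + 2.9x2 + 0.6x3 + 82x4 + 0.1x5 ≥ 40.5   (carbon)
  x1, x2, x3, x4, x5 ≥ 0.
The optimal basis is {stainless scrap, ferrochrome}; scrap grade A, return scrap, pure iron drop out. The nickel and carbon requirements are met with equality.
Optimal quantities: stainless scrap = 0.8296 kg, ferrochrome = 0.4878 kg.
Total cost: 1.68·0.8296 + 2.94·0.4878 = 2.8279.

£2.83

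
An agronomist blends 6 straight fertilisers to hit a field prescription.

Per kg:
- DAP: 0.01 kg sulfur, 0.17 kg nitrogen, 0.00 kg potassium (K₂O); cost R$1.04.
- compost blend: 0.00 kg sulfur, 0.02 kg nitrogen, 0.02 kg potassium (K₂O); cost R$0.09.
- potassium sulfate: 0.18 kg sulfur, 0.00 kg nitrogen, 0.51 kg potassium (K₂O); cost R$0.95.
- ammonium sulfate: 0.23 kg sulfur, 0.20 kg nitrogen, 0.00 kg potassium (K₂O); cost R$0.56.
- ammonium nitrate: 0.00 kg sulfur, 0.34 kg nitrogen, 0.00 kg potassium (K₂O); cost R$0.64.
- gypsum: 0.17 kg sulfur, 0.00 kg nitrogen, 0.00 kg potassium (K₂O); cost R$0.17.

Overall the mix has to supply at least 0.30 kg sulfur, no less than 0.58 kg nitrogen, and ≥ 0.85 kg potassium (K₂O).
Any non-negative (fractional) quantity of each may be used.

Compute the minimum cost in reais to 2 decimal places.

R$2.68

Set it up as a linear program. Let x1 = kg of DAP, x2 = kg of compost blend, x3 = kg of potassium sulfate, x4 = kg of ammonium sulfate, x5 = kg of ammonium nitrate, x6 = kg of gypsum.
Minimize 1.04x1 + 0.09x2 + 0.95x3 + 0.56x4 + 0.64x5 + 0.17x6 with:
  0.01x1 + 0.18x3 + 0.23x4 + 0.17x6 ≥ 0.3   (sulfur)
  0.17x1 + 0.02x2 + 0.2x4 + 0.34x5 ≥ 0.58   (nitrogen)
  0.02x2 + 0.51x3 ≥ 0.85   (potassium (K₂O))
  x1, x2, x3, x4, x5, x6 ≥ 0.
The cheapest feasible vertex uses only potassium sulfate, ammonium nitrate; DAP, compost blend, ammonium sulfate, gypsum are not used. Binding constraints: sulfur, nitrogen, potassium (K₂O).
So potassium sulfate = 1.667 kg, ammonium nitrate = 1.706 kg.
Total cost: 0.95·1.667 + 0.64·1.706 = 2.6755.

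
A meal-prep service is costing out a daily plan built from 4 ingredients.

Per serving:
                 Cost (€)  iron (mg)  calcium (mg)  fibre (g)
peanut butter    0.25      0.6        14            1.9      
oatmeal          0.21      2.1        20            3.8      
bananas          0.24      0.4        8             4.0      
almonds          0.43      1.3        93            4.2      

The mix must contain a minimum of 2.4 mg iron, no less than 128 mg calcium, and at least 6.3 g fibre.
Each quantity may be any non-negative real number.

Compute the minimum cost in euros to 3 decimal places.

Treat it as an LP. Let x1 = servings of peanut butter, x2 = servings of oatmeal, x3 = servings of bananas, x4 = servings of almonds.
min 0.25x1 + 0.21x2 + 0.24x3 + 0.43x4 subject to:
  0.6x1 + 2.1x2 + 0.4x3 + 1.3x4 ≥ 2.4   (iron)
  14x1 + 20x2 + 8x3 + 93x4 ≥ 128   (calcium)
  1.9x1 + 3.8x2 + 4x3 + 4.2x4 ≥ 6.3   (fibre)
  x1, x2, x3, x4 ≥ 0.
The optimal basis is {oatmeal, almonds}; peanut butter, bananas drop out. The iron and calcium requirements are met with equality.
Optimal quantities: oatmeal = 0.3355 servings, almonds = 1.304 servings.
Objective = 0.21·0.3355 + 0.43·1.304 = 0.63118.

€0.631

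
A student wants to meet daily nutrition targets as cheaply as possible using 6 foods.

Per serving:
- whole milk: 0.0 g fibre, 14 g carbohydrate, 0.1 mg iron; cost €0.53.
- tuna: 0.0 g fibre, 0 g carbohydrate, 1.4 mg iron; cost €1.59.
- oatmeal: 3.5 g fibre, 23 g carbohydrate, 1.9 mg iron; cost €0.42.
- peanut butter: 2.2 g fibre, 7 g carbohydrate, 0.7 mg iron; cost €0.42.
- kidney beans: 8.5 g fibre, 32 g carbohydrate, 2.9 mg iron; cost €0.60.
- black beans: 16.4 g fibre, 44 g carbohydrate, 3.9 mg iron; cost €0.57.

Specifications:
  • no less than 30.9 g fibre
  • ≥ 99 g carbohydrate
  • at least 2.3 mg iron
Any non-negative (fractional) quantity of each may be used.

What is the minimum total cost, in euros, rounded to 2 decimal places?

Treat it as an LP. Let x1 = servings of whole milk, x2 = servings of tuna, x3 = servings of oatmeal, x4 = servings of peanut butter, x5 = servings of kidney beans, x6 = servings of black beans.
min 0.53x1 + 1.59x2 + 0.42x3 + 0.42x4 + 0.6x5 + 0.57x6 subject to:
  3.5x3 + 2.2x4 + 8.5x5 + 16.4x6 ≥ 30.9   (fibre)
  14x1 + 23x3 + 7x4 + 32x5 + 44x6 ≥ 99   (carbohydrate)
  0.1x1 + 1.4x2 + 1.9x3 + 0.7x4 + 2.9x5 + 3.9x6 ≥ 2.3   (iron)
  x1, x2, x3, x4, x5, x6 ≥ 0.
The cheapest feasible vertex uses only black beans; whole milk, tuna, oatmeal, peanut butter, kidney beans are not used. There the carbohydrate constraint is tight.
Solving gives x6 = 2.25.
Objective = 0.57·2.25 = 1.2825.

€1.28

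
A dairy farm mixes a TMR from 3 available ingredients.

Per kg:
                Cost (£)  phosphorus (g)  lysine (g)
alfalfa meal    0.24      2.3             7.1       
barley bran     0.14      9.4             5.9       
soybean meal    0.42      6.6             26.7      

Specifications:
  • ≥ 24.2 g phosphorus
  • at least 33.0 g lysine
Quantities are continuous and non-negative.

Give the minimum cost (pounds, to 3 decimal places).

Let x1 = kg of alfalfa meal, x2 = kg of barley bran, x3 = kg of soybean meal.
Minimise 0.24x1 + 0.14x2 + 0.42x3 with:
  2.3x1 + 9.4x2 + 6.6x3 ≥ 24.2   (phosphorus)
  7.1x1 + 5.9x2 + 26.7x3 ≥ 33   (lysine)
  x1, x2, x3 ≥ 0.
The cheapest feasible vertex uses only barley bran, soybean meal; alfalfa meal is not used. There the phosphorus and lysine constraints are tight.
Solving gives x2 = 2.02, x3 = 0.7896.
Cost = 0.14·2.02 + 0.42·0.7896 = 0.61443.

£0.614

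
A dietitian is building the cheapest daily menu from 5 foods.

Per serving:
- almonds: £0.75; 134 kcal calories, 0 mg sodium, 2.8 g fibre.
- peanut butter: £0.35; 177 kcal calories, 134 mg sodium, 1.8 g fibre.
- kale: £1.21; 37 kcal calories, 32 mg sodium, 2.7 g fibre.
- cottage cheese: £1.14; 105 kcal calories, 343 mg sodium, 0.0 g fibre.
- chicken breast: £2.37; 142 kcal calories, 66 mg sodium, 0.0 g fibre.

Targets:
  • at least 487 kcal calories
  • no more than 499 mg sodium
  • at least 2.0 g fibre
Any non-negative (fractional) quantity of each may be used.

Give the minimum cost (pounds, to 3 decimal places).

£0.963

Let x1 = servings of almonds, x2 = servings of peanut butter, x3 = servings of kale, x4 = servings of cottage cheese, x5 = servings of chicken breast.
Minimize 0.75x1 + 0.35x2 + 1.21x3 + 1.14x4 + 2.37x5 with:
  134x1 + 177x2 + 37x3 + 105x4 + 142x5 ≥ 487   (calories)
  134x2 + 32x3 + 343x4 + 66x5 ≤ 499   (sodium)
  2.8x1 + 1.8x2 + 2.7x3 ≥ 2   (fibre)
  x1, x2, x3, x4, x5 ≥ 0.
At the optimum only peanut butter is positive (almonds, kale, cottage cheese, chicken breast = 0). The calories requirement is met with equality.
That vertex is x2 = 2.751.
Hence cost = 0.35·2.751 = £0.96285.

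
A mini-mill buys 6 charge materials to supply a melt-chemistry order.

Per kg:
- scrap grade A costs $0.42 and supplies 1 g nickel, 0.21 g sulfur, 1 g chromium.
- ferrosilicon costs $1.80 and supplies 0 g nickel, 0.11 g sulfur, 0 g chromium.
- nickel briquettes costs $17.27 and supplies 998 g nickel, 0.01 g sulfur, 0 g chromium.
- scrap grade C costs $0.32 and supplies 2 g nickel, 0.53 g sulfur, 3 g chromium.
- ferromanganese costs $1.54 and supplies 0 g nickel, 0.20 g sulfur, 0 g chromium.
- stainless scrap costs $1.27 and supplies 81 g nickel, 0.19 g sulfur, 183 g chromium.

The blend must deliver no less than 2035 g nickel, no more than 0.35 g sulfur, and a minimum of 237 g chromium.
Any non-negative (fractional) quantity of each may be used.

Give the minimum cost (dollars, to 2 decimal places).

Let x1 = kg of scrap grade A, x2 = kg of ferrosilicon, x3 = kg of nickel briquettes, x4 = kg of scrap grade C, x5 = kg of ferromanganese, x6 = kg of stainless scrap.
Minimise 0.42x1 + 1.8x2 + 17.27x3 + 0.32x4 + 1.54x5 + 1.27x6 subject to:
  1x1 + 998x3 + 2x4 + 81x6 ≥ 2035   (nickel)
  0.21x1 + 0.11x2 + 0.01x3 + 0.53x4 + 0.2x5 + 0.19x6 ≤ 0.35   (sulfur)
  1x1 + 3x4 + 183x6 ≥ 237   (chromium)
  x1, x2, x3, x4, x5, x6 ≥ 0.
The optimal basis is {nickel briquettes, stainless scrap}; scrap grade A, ferrosilicon, scrap grade C, ferromanganese drop out. The nickel and sulfur requirements are met with equality.
Optimal quantities: nickel briquettes = 1.898 kg, stainless scrap = 1.742 kg.
Total cost: 17.27·1.898 + 1.27·1.742 = 34.9908.

$34.99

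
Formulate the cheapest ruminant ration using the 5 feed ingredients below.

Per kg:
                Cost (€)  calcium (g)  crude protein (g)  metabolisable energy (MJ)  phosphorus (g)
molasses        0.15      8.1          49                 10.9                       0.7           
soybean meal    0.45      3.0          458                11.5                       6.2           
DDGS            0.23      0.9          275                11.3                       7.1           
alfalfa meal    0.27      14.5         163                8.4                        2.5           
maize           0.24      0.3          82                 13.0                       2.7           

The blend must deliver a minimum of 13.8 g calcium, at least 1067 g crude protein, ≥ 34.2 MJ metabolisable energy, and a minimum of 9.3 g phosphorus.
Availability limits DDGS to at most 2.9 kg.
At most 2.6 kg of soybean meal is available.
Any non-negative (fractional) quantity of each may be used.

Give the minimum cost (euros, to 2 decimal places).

Treat it as an LP. Let x1 = kg of molasses, x2 = kg of soybean meal, x3 = kg of DDGS, x4 = kg of alfalfa meal, x5 = kg of maize.
Minimise 0.15x1 + 0.45x2 + 0.23x3 + 0.27x4 + 0.24x5 with:
  8.1x1 + 3x2 + 0.9x3 + 14.5x4 + 0.3x5 ≥ 13.8   (calcium)
  49x1 + 458x2 + 275x3 + 163x4 + 82x5 ≥ 1067   (crude protein)
  10.9x1 + 11.5x2 + 11.3x3 + 8.4x4 + 13x5 ≥ 34.2   (metabolisable energy)
  0.7x1 + 6.2x2 + 7.1x3 + 2.5x4 + 2.7x5 ≥ 9.3   (phosphorus)
  x3 ≤ 2.9
  x2 ≤ 2.6
  x1, x2, x3, x4, x5 ≥ 0.
At the optimum only soybean meal, DDGS, alfalfa meal are positive (molasses, maize = 0). Binding constraints: calcium, crude protein, the DDGS cap.
So soybean meal = 0.3387 kg, DDGS = 2.9 kg, alfalfa meal = 0.7016 kg.
Total cost: 0.45·0.3387 + 0.23·2.9 + 0.27·0.7016 = 1.0088.

€1.01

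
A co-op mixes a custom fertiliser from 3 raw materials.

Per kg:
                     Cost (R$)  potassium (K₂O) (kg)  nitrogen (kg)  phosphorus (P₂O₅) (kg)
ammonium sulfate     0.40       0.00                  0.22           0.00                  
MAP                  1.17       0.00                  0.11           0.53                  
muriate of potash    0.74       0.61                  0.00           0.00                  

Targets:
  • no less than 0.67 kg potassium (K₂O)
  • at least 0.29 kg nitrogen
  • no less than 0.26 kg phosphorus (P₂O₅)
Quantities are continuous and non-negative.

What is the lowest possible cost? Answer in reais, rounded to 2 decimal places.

Set it up as a linear program. Let x1 = kg of ammonium sulfate, x2 = kg of MAP, x3 = kg of muriate of potash.
Minimise 0.4x1 + 1.17x2 + 0.74x3 with:
  0.61x3 ≥ 0.67   (potassium (K₂O))
  0.22x1 + 0.11x2 ≥ 0.29   (nitrogen)
  0.53x2 ≥ 0.26   (phosphorus (P₂O₅))
  x1, x2, x3 ≥ 0.
The optimal mix uses every input. The potassium (K₂O), nitrogen, phosphorus (P₂O₅) requirements are met with equality.
Solving gives x1 = 1.073, x2 = 0.4906, x3 = 1.098.
Objective = 0.4·1.073 + 1.17·0.4906 + 0.74·1.098 = 1.8157.

R$1.82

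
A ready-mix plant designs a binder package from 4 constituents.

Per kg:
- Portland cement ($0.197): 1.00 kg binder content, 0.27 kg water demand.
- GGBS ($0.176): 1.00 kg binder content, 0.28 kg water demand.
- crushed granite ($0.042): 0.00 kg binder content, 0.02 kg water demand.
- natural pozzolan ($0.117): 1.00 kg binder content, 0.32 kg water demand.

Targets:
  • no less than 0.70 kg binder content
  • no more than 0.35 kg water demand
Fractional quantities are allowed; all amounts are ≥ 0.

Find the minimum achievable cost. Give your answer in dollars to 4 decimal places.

$0.0819

Treat it as an LP. Let x1 = kg of Portland cement, x2 = kg of GGBS, x3 = kg of crushed granite, x4 = kg of natural pozzolan.
Minimise 0.197x1 + 0.176x2 + 0.042x3 + 0.117x4 subject to:
  1x1 + 1x2 + 1x4 ≥ 0.7   (binder content)
  0.27x1 + 0.28x2 + 0.02x3 + 0.32x4 ≤ 0.35   (water demand)
  x1, x2, x3, x4 ≥ 0.
At the optimum only natural pozzolan is positive (Portland cement, GGBS, crushed granite = 0). Binding constraint: binder content.
Optimal quantities: natural pozzolan = 0.7 kg.
Hence cost = 0.117·0.7 = $0.081900.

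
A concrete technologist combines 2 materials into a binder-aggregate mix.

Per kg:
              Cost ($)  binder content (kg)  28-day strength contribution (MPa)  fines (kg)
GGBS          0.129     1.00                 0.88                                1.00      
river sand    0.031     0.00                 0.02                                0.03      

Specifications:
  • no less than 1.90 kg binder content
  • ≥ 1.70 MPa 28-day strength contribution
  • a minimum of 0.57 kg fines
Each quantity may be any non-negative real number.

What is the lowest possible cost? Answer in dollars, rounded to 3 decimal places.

Set it up as a linear program. Let x1 = kg of GGBS, x2 = kg of river sand.
min 0.129x1 + 0.031x2 s.t.:
  1x1 ≥ 1.9   (binder content)
  0.88x1 + 0.02x2 ≥ 1.7   (28-day strength contribution)
  1x1 + 0.03x2 ≥ 0.57   (fines)
  x1, x2 ≥ 0.
At the optimum only GGBS is positive (river sand = 0). The 28-day strength contribution requirement is met with equality.
Solving gives x1 = 1.932.
Hence cost = 0.129·1.932 = $0.24923.

$0.249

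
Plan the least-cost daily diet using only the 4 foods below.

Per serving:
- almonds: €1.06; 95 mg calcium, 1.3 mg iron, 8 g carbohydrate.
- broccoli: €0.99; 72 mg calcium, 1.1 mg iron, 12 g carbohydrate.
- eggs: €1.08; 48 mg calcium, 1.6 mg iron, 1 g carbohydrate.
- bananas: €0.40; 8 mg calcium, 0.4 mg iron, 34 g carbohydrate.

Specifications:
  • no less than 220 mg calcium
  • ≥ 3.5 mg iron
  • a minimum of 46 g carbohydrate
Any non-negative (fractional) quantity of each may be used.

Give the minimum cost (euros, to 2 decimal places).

This is a linear program. Let x1 = servings of almonds, x2 = servings of broccoli, x3 = servings of eggs, x4 = servings of bananas.
Minimise 1.06x1 + 0.99x2 + 1.08x3 + 0.4x4 s.t.:
  95x1 + 72x2 + 48x3 + 8x4 ≥ 220   (calcium)
  1.3x1 + 1.1x2 + 1.6x3 + 0.4x4 ≥ 3.5   (iron)
  8x1 + 12x2 + 1x3 + 34x4 ≥ 46   (carbohydrate)
  x1, x2, x3, x4 ≥ 0.
The optimal basis is {almonds, eggs, bananas}; broccoli drops out. Binding constraints: calcium, iron, carbohydrate.
So almonds = 2.114 servings, eggs = 0.2578 servings, bananas = 0.8479 servings.
Objective = 1.06·2.114 + 1.08·0.2578 + 0.4·0.8479 = 2.8584.

€2.86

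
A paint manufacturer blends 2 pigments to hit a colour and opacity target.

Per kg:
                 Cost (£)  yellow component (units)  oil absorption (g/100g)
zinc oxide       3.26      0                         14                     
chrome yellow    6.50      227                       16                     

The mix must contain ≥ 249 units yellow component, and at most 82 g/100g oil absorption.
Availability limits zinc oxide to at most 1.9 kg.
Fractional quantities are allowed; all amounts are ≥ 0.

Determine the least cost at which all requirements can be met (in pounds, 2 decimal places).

£7.13

This is a linear program. Let x1 = kg of zinc oxide, x2 = kg of chrome yellow.
Minimize 3.26x1 + 6.5x2 subject to:
  227x2 ≥ 249   (yellow component)
  14x1 + 16x2 ≤ 82   (oil absorption)
  x1 ≤ 1.9
  x1, x2 ≥ 0.
At the optimum only chrome yellow is positive (zinc oxide = 0). The yellow component requirement is met with equality.
So chrome yellow = 1.097 kg.
Hence cost = 6.5·1.097 = £7.1305.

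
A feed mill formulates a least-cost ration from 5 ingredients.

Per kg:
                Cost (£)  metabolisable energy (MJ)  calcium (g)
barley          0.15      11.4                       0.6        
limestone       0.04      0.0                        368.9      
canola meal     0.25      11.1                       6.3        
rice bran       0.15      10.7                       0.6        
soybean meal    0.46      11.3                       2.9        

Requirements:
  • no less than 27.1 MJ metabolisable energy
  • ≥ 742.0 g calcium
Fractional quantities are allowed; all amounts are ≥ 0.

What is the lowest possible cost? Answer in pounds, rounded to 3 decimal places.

This is a linear program. Let x1 = kg of barley, x2 = kg of limestone, x3 = kg of canola meal, x4 = kg of rice bran, x5 = kg of soybean meal.
min 0.15x1 + 0.04x2 + 0.25x3 + 0.15x4 + 0.46x5 s.t.:
  11.4x1 + 11.1x3 + 10.7x4 + 11.3x5 ≥ 27.1   (metabolisable energy)
  0.6x1 + 368.9x2 + 6.3x3 + 0.6x4 + 2.9x5 ≥ 742   (calcium)
  x1, x2, x3, x4, x5 ≥ 0.
The cheapest feasible vertex uses only barley, limestone; canola meal, rice bran, soybean meal are not used. The metabolisable energy and calcium requirements are met with equality.
That vertex is x1 = 2.377, x2 = 2.008.
Objective = 0.15·2.377 + 0.04·2.008 = 0.43687.

£0.437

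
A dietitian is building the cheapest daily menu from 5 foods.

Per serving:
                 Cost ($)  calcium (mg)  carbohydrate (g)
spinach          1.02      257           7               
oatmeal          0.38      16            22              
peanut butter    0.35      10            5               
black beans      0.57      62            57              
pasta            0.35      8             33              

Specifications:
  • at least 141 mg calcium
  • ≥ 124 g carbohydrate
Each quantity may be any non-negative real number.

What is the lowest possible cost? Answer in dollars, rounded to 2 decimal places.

Let x1 = servings of spinach, x2 = servings of oatmeal, x3 = servings of peanut butter, x4 = servings of black beans, x5 = servings of pasta.
Minimise 1.02x1 + 0.38x2 + 0.35x3 + 0.57x4 + 0.35x5 subject to:
  257x1 + 16x2 + 10x3 + 62x4 + 8x5 ≥ 141   (calcium)
  7x1 + 22x2 + 5x3 + 57x4 + 33x5 ≥ 124   (carbohydrate)
  x1, x2, x3, x4, x5 ≥ 0.
The minimum-cost mix takes nothing from oatmeal, peanut butter, pasta — only spinach, black beans. There the calcium and carbohydrate constraints are tight.
That vertex is x1 = 0.02455, x4 = 2.172.
Total cost: 1.02·0.02455 + 0.57·2.172 = 1.2631.

$1.26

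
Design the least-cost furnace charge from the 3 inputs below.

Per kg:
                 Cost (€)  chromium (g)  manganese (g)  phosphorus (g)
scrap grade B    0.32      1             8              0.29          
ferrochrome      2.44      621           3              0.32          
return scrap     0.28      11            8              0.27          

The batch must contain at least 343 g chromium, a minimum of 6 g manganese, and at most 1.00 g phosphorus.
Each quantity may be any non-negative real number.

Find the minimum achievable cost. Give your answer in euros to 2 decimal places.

€1.48

This is a linear program. Let x1 = kg of scrap grade B, x2 = kg of ferrochrome, x3 = kg of return scrap.
Minimise 0.32x1 + 2.44x2 + 0.28x3 subject to:
  1x1 + 621x2 + 11x3 ≥ 343   (chromium)
  8x1 + 3x2 + 8x3 ≥ 6   (manganese)
  0.29x1 + 0.32x2 + 0.27x3 ≤ 1   (phosphorus)
  x1, x2, x3 ≥ 0.
The optimal basis is {ferrochrome, return scrap}; scrap grade B drops out. The chromium and manganese requirements are met with equality.
Optimal quantities: ferrochrome = 0.5427 kg, return scrap = 0.5465 kg.
Total cost: 2.44·0.5427 + 0.28·0.5465 = 1.4772.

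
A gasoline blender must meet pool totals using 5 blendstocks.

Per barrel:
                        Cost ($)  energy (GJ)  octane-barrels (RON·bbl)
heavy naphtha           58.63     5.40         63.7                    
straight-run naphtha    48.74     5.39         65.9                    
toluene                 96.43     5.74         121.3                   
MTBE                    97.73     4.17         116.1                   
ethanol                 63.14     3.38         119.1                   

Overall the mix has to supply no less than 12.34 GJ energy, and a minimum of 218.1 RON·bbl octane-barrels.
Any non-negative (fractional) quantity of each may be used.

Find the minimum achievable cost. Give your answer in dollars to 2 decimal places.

Let x1 = barrels of heavy naphtha, x2 = barrels of straight-run naphtha, x3 = barrels of toluene, x4 = barrels of MTBE, x5 = barrels of ethanol.
Minimize 58.63x1 + 48.74x2 + 96.43x3 + 97.73x4 + 63.14x5 subject to:
  5.4x1 + 5.39x2 + 5.74x3 + 4.17x4 + 3.38x5 ≥ 12.34   (energy)
  63.7x1 + 65.9x2 + 121.3x3 + 116.1x4 + 119.1x5 ≥ 218.1   (octane-barrels)
  x1, x2, x3, x4, x5 ≥ 0.
The optimal basis is {straight-run naphtha, ethanol}; heavy naphtha, toluene, MTBE drop out. There the energy and octane-barrels constraints are tight.
Optimal quantities: straight-run naphtha = 1.74738 barrels, ethanol = 0.864377 barrels.
Hence cost = 48.74·1.74738 + 63.14·0.864377 = $139.7441.

$139.74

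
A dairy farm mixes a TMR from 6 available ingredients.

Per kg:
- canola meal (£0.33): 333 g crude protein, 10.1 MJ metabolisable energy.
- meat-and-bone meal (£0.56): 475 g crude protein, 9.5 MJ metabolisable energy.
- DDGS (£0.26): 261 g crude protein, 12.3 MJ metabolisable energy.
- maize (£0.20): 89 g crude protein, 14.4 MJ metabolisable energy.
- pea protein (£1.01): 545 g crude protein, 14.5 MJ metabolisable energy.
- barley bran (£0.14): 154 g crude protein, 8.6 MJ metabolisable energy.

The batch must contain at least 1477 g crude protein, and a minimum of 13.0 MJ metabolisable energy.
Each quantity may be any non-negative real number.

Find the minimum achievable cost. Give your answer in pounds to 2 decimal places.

£1.34

Let x1 = kg of canola meal, x2 = kg of meat-and-bone meal, x3 = kg of DDGS, x4 = kg of maize, x5 = kg of pea protein, x6 = kg of barley bran.
Minimise 0.33x1 + 0.56x2 + 0.26x3 + 0.2x4 + 1.01x5 + 0.14x6 subject to:
  333x1 + 475x2 + 261x3 + 89x4 + 545x5 + 154x6 ≥ 1477   (crude protein)
  10.1x1 + 9.5x2 + 12.3x3 + 14.4x4 + 14.5x5 + 8.6x6 ≥ 13   (metabolisable energy)
  x1, x2, x3, x4, x5, x6 ≥ 0.
At the optimum only barley bran is positive (canola meal, meat-and-bone meal, DDGS, maize, pea protein = 0). There the crude protein constraint is tight.
Optimal quantities: barley bran = 9.591 kg.
Total cost: 0.14·9.591 = 1.3427.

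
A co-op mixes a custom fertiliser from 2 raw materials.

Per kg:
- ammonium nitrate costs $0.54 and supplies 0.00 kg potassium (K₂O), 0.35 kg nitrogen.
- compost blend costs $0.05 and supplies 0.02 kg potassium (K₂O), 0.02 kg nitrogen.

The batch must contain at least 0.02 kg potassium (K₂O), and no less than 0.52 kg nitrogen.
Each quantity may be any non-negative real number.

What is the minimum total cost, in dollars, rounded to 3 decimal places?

$0.821

This is a linear program. Let x1 = kg of ammonium nitrate, x2 = kg of compost blend.
Minimize 0.54x1 + 0.05x2 s.t.:
  0.02x2 ≥ 0.02   (potassium (K₂O))
  0.35x1 + 0.02x2 ≥ 0.52   (nitrogen)
  x1, x2 ≥ 0.
Both inputs are positive at the optimum. There the potassium (K₂O) and nitrogen constraints are tight.
Optimal quantities: ammonium nitrate = 1.4286 kg, compost blend = 1 kg.
Objective = 0.54·1.4286 + 0.05·1 = 0.82144.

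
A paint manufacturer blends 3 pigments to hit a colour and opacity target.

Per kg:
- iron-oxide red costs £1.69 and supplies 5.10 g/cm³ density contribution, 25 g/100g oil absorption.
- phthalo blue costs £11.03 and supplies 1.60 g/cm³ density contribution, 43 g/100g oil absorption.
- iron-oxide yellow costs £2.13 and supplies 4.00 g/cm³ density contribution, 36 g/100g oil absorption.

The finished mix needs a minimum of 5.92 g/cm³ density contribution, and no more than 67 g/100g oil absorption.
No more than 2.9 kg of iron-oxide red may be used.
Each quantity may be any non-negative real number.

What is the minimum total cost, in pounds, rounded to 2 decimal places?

Let x1 = kg of iron-oxide red, x2 = kg of phthalo blue, x3 = kg of iron-oxide yellow.
min 1.69x1 + 11.03x2 + 2.13x3 subject to:
  5.1x1 + 1.6x2 + 4x3 ≥ 5.92   (density contribution)
  25x1 + 43x2 + 36x3 ≤ 67   (oil absorption)
  x1 ≤ 2.9
  x1, x2, x3 ≥ 0.
The cheapest feasible vertex uses only iron-oxide red; phthalo blue, iron-oxide yellow are not used. The density contribution requirement is met with equality.
So iron-oxide red = 1.161 kg.
Objective = 1.69·1.161 = 1.9621.

£1.96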